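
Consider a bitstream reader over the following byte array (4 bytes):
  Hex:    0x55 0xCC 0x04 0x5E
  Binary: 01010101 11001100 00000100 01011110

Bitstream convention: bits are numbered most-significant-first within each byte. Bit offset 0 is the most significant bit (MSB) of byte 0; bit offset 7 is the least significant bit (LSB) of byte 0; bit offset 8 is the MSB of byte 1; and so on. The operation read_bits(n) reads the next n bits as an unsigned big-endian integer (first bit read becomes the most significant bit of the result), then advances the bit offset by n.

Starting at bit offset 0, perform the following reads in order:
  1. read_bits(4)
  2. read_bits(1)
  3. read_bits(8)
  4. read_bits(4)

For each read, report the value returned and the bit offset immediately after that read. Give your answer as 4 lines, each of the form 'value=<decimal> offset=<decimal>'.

Answer: value=5 offset=4
value=0 offset=5
value=185 offset=13
value=8 offset=17

Derivation:
Read 1: bits[0:4] width=4 -> value=5 (bin 0101); offset now 4 = byte 0 bit 4; 28 bits remain
Read 2: bits[4:5] width=1 -> value=0 (bin 0); offset now 5 = byte 0 bit 5; 27 bits remain
Read 3: bits[5:13] width=8 -> value=185 (bin 10111001); offset now 13 = byte 1 bit 5; 19 bits remain
Read 4: bits[13:17] width=4 -> value=8 (bin 1000); offset now 17 = byte 2 bit 1; 15 bits remain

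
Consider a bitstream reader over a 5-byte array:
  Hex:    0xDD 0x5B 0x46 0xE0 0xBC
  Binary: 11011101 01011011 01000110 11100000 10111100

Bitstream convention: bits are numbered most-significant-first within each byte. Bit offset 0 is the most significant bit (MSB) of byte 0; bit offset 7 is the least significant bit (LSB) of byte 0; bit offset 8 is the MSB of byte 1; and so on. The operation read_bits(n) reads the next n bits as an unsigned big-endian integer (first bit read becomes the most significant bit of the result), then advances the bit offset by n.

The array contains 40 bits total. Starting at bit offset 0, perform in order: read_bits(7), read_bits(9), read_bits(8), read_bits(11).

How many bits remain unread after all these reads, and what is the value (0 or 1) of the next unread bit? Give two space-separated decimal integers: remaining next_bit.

Read 1: bits[0:7] width=7 -> value=110 (bin 1101110); offset now 7 = byte 0 bit 7; 33 bits remain
Read 2: bits[7:16] width=9 -> value=347 (bin 101011011); offset now 16 = byte 2 bit 0; 24 bits remain
Read 3: bits[16:24] width=8 -> value=70 (bin 01000110); offset now 24 = byte 3 bit 0; 16 bits remain
Read 4: bits[24:35] width=11 -> value=1797 (bin 11100000101); offset now 35 = byte 4 bit 3; 5 bits remain

Answer: 5 1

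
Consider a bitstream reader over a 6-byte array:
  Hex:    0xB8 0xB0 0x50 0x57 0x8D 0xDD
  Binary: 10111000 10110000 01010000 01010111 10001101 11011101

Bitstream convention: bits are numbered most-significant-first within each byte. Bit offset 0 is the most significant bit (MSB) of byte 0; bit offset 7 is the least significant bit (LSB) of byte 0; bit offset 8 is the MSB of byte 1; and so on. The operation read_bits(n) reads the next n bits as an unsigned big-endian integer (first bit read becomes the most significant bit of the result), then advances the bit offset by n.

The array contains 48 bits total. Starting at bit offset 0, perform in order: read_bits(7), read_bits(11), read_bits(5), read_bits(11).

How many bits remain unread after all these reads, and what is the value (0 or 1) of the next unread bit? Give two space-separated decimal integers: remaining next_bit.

Read 1: bits[0:7] width=7 -> value=92 (bin 1011100); offset now 7 = byte 0 bit 7; 41 bits remain
Read 2: bits[7:18] width=11 -> value=705 (bin 01011000001); offset now 18 = byte 2 bit 2; 30 bits remain
Read 3: bits[18:23] width=5 -> value=8 (bin 01000); offset now 23 = byte 2 bit 7; 25 bits remain
Read 4: bits[23:34] width=11 -> value=350 (bin 00101011110); offset now 34 = byte 4 bit 2; 14 bits remain

Answer: 14 0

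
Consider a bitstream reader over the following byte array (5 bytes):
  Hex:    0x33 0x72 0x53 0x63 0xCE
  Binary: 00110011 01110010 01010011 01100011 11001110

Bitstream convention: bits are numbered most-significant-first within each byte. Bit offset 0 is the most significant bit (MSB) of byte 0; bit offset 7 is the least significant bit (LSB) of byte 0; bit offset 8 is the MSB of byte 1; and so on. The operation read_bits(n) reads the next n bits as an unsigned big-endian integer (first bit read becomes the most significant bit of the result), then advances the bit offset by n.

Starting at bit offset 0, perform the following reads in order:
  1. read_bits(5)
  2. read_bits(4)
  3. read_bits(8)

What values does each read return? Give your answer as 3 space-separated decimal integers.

Answer: 6 6 228

Derivation:
Read 1: bits[0:5] width=5 -> value=6 (bin 00110); offset now 5 = byte 0 bit 5; 35 bits remain
Read 2: bits[5:9] width=4 -> value=6 (bin 0110); offset now 9 = byte 1 bit 1; 31 bits remain
Read 3: bits[9:17] width=8 -> value=228 (bin 11100100); offset now 17 = byte 2 bit 1; 23 bits remain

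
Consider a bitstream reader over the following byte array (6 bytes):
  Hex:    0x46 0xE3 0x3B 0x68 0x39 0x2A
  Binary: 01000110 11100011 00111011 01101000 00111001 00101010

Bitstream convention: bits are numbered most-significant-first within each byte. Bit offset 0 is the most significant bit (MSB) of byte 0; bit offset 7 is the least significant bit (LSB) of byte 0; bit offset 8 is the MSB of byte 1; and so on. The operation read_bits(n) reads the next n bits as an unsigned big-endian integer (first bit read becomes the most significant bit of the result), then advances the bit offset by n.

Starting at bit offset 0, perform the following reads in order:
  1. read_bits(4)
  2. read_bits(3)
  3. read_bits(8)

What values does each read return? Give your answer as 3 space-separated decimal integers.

Answer: 4 3 113

Derivation:
Read 1: bits[0:4] width=4 -> value=4 (bin 0100); offset now 4 = byte 0 bit 4; 44 bits remain
Read 2: bits[4:7] width=3 -> value=3 (bin 011); offset now 7 = byte 0 bit 7; 41 bits remain
Read 3: bits[7:15] width=8 -> value=113 (bin 01110001); offset now 15 = byte 1 bit 7; 33 bits remain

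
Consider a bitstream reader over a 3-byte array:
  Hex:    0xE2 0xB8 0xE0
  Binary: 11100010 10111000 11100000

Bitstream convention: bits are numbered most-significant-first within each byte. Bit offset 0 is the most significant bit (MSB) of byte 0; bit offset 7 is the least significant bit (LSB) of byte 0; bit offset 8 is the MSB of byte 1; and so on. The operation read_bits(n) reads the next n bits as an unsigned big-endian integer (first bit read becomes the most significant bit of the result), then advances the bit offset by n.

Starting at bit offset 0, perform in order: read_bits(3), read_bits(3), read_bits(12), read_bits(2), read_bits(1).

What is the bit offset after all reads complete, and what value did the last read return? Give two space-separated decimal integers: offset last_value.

Read 1: bits[0:3] width=3 -> value=7 (bin 111); offset now 3 = byte 0 bit 3; 21 bits remain
Read 2: bits[3:6] width=3 -> value=0 (bin 000); offset now 6 = byte 0 bit 6; 18 bits remain
Read 3: bits[6:18] width=12 -> value=2787 (bin 101011100011); offset now 18 = byte 2 bit 2; 6 bits remain
Read 4: bits[18:20] width=2 -> value=2 (bin 10); offset now 20 = byte 2 bit 4; 4 bits remain
Read 5: bits[20:21] width=1 -> value=0 (bin 0); offset now 21 = byte 2 bit 5; 3 bits remain

Answer: 21 0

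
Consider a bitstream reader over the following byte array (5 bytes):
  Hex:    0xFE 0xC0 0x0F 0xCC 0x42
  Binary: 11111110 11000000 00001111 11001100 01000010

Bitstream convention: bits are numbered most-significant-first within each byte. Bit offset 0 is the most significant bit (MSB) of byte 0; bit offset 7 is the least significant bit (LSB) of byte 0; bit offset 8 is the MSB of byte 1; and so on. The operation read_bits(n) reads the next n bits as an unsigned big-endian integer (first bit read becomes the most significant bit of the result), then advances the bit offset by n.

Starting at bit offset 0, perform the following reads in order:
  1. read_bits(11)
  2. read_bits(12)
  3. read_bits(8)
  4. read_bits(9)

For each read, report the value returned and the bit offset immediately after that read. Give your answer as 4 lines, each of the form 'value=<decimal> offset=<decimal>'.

Answer: value=2038 offset=11
value=7 offset=23
value=230 offset=31
value=66 offset=40

Derivation:
Read 1: bits[0:11] width=11 -> value=2038 (bin 11111110110); offset now 11 = byte 1 bit 3; 29 bits remain
Read 2: bits[11:23] width=12 -> value=7 (bin 000000000111); offset now 23 = byte 2 bit 7; 17 bits remain
Read 3: bits[23:31] width=8 -> value=230 (bin 11100110); offset now 31 = byte 3 bit 7; 9 bits remain
Read 4: bits[31:40] width=9 -> value=66 (bin 001000010); offset now 40 = byte 5 bit 0; 0 bits remain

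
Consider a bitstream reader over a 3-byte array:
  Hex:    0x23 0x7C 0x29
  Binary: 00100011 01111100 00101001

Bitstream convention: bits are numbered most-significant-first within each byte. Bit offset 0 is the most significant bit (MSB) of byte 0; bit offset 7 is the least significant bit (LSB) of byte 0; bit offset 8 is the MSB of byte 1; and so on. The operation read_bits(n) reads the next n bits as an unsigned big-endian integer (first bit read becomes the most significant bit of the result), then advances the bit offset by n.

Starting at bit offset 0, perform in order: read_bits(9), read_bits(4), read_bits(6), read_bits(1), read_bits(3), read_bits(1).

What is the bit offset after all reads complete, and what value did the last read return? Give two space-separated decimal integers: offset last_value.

Read 1: bits[0:9] width=9 -> value=70 (bin 001000110); offset now 9 = byte 1 bit 1; 15 bits remain
Read 2: bits[9:13] width=4 -> value=15 (bin 1111); offset now 13 = byte 1 bit 5; 11 bits remain
Read 3: bits[13:19] width=6 -> value=33 (bin 100001); offset now 19 = byte 2 bit 3; 5 bits remain
Read 4: bits[19:20] width=1 -> value=0 (bin 0); offset now 20 = byte 2 bit 4; 4 bits remain
Read 5: bits[20:23] width=3 -> value=4 (bin 100); offset now 23 = byte 2 bit 7; 1 bits remain
Read 6: bits[23:24] width=1 -> value=1 (bin 1); offset now 24 = byte 3 bit 0; 0 bits remain

Answer: 24 1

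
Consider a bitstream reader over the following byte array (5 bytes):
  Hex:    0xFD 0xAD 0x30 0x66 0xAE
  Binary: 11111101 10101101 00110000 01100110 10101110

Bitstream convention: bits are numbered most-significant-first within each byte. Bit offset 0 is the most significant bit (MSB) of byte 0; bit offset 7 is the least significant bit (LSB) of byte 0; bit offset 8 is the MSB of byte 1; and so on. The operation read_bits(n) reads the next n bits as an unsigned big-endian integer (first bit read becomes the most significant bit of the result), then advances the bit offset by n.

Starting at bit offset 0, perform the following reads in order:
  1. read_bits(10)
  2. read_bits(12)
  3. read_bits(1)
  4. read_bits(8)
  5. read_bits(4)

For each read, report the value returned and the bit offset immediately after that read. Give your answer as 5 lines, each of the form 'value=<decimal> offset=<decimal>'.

Read 1: bits[0:10] width=10 -> value=1014 (bin 1111110110); offset now 10 = byte 1 bit 2; 30 bits remain
Read 2: bits[10:22] width=12 -> value=2892 (bin 101101001100); offset now 22 = byte 2 bit 6; 18 bits remain
Read 3: bits[22:23] width=1 -> value=0 (bin 0); offset now 23 = byte 2 bit 7; 17 bits remain
Read 4: bits[23:31] width=8 -> value=51 (bin 00110011); offset now 31 = byte 3 bit 7; 9 bits remain
Read 5: bits[31:35] width=4 -> value=5 (bin 0101); offset now 35 = byte 4 bit 3; 5 bits remain

Answer: value=1014 offset=10
value=2892 offset=22
value=0 offset=23
value=51 offset=31
value=5 offset=35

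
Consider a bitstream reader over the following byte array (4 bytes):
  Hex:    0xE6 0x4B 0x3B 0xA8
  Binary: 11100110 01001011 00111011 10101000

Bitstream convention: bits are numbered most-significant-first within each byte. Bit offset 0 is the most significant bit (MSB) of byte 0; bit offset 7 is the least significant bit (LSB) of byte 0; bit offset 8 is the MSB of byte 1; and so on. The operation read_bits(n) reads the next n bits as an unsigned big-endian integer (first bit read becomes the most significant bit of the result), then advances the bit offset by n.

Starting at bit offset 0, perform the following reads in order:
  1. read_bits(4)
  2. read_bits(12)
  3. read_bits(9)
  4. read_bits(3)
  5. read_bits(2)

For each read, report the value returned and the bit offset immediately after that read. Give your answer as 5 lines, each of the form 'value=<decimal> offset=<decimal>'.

Read 1: bits[0:4] width=4 -> value=14 (bin 1110); offset now 4 = byte 0 bit 4; 28 bits remain
Read 2: bits[4:16] width=12 -> value=1611 (bin 011001001011); offset now 16 = byte 2 bit 0; 16 bits remain
Read 3: bits[16:25] width=9 -> value=119 (bin 001110111); offset now 25 = byte 3 bit 1; 7 bits remain
Read 4: bits[25:28] width=3 -> value=2 (bin 010); offset now 28 = byte 3 bit 4; 4 bits remain
Read 5: bits[28:30] width=2 -> value=2 (bin 10); offset now 30 = byte 3 bit 6; 2 bits remain

Answer: value=14 offset=4
value=1611 offset=16
value=119 offset=25
value=2 offset=28
value=2 offset=30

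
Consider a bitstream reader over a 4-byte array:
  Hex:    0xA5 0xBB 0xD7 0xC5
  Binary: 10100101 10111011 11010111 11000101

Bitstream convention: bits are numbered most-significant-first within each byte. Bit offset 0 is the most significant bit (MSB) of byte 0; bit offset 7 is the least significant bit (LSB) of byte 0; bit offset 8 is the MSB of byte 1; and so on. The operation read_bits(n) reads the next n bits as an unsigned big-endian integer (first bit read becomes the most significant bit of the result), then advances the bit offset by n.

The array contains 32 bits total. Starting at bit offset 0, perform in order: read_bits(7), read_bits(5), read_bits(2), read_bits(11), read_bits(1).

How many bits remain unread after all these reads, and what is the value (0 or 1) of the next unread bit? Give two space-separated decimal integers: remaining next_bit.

Answer: 6 0

Derivation:
Read 1: bits[0:7] width=7 -> value=82 (bin 1010010); offset now 7 = byte 0 bit 7; 25 bits remain
Read 2: bits[7:12] width=5 -> value=27 (bin 11011); offset now 12 = byte 1 bit 4; 20 bits remain
Read 3: bits[12:14] width=2 -> value=2 (bin 10); offset now 14 = byte 1 bit 6; 18 bits remain
Read 4: bits[14:25] width=11 -> value=1967 (bin 11110101111); offset now 25 = byte 3 bit 1; 7 bits remain
Read 5: bits[25:26] width=1 -> value=1 (bin 1); offset now 26 = byte 3 bit 2; 6 bits remain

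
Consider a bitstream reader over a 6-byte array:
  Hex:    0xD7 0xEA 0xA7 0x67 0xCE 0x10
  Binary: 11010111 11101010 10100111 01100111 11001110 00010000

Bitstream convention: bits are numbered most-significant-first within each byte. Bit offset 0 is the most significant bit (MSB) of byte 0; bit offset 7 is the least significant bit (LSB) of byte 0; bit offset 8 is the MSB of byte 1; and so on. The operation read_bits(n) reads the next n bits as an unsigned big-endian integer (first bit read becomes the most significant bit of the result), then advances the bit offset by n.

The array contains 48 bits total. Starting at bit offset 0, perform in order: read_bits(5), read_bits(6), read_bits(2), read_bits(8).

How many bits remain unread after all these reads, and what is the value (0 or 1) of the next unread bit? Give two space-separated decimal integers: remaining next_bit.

Answer: 27 1

Derivation:
Read 1: bits[0:5] width=5 -> value=26 (bin 11010); offset now 5 = byte 0 bit 5; 43 bits remain
Read 2: bits[5:11] width=6 -> value=63 (bin 111111); offset now 11 = byte 1 bit 3; 37 bits remain
Read 3: bits[11:13] width=2 -> value=1 (bin 01); offset now 13 = byte 1 bit 5; 35 bits remain
Read 4: bits[13:21] width=8 -> value=84 (bin 01010100); offset now 21 = byte 2 bit 5; 27 bits remain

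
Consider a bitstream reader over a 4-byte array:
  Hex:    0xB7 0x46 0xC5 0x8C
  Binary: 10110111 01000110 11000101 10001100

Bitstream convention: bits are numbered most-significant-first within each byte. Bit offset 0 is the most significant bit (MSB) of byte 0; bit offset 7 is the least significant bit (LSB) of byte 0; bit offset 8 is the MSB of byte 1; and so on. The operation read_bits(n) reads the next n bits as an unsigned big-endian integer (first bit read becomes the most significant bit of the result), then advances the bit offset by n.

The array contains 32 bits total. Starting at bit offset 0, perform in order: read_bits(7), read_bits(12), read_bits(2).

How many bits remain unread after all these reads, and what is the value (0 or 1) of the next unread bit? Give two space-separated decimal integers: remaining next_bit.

Answer: 11 1

Derivation:
Read 1: bits[0:7] width=7 -> value=91 (bin 1011011); offset now 7 = byte 0 bit 7; 25 bits remain
Read 2: bits[7:19] width=12 -> value=2614 (bin 101000110110); offset now 19 = byte 2 bit 3; 13 bits remain
Read 3: bits[19:21] width=2 -> value=0 (bin 00); offset now 21 = byte 2 bit 5; 11 bits remain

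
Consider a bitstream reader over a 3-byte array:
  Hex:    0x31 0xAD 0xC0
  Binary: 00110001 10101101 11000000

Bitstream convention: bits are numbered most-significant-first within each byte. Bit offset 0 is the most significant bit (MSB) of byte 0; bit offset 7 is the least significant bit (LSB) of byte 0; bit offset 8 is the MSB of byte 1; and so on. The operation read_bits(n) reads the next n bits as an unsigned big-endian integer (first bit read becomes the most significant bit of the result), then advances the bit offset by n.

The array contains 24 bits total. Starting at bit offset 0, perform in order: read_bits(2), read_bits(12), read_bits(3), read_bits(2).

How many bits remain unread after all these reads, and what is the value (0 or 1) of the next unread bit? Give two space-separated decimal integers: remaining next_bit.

Read 1: bits[0:2] width=2 -> value=0 (bin 00); offset now 2 = byte 0 bit 2; 22 bits remain
Read 2: bits[2:14] width=12 -> value=3179 (bin 110001101011); offset now 14 = byte 1 bit 6; 10 bits remain
Read 3: bits[14:17] width=3 -> value=3 (bin 011); offset now 17 = byte 2 bit 1; 7 bits remain
Read 4: bits[17:19] width=2 -> value=2 (bin 10); offset now 19 = byte 2 bit 3; 5 bits remain

Answer: 5 0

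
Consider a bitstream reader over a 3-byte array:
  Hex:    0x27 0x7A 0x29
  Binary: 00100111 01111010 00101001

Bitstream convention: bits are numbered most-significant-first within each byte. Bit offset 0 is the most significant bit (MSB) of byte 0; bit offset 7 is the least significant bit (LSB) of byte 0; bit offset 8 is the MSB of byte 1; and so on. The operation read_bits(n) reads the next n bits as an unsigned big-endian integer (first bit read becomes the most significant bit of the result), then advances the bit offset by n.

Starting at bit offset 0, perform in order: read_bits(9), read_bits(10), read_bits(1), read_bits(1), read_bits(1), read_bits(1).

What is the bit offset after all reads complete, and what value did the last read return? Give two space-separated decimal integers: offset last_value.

Read 1: bits[0:9] width=9 -> value=78 (bin 001001110); offset now 9 = byte 1 bit 1; 15 bits remain
Read 2: bits[9:19] width=10 -> value=977 (bin 1111010001); offset now 19 = byte 2 bit 3; 5 bits remain
Read 3: bits[19:20] width=1 -> value=0 (bin 0); offset now 20 = byte 2 bit 4; 4 bits remain
Read 4: bits[20:21] width=1 -> value=1 (bin 1); offset now 21 = byte 2 bit 5; 3 bits remain
Read 5: bits[21:22] width=1 -> value=0 (bin 0); offset now 22 = byte 2 bit 6; 2 bits remain
Read 6: bits[22:23] width=1 -> value=0 (bin 0); offset now 23 = byte 2 bit 7; 1 bits remain

Answer: 23 0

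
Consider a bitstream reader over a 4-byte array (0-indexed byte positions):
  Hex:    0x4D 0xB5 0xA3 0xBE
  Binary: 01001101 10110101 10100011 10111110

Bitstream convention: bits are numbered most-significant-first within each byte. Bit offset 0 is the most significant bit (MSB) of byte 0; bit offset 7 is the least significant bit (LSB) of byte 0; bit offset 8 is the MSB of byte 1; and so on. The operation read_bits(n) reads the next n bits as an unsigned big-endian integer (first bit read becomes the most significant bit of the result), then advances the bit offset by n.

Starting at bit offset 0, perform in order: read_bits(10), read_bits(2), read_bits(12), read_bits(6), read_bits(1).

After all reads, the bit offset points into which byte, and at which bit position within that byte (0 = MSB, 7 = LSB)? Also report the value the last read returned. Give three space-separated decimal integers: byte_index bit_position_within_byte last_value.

Read 1: bits[0:10] width=10 -> value=310 (bin 0100110110); offset now 10 = byte 1 bit 2; 22 bits remain
Read 2: bits[10:12] width=2 -> value=3 (bin 11); offset now 12 = byte 1 bit 4; 20 bits remain
Read 3: bits[12:24] width=12 -> value=1443 (bin 010110100011); offset now 24 = byte 3 bit 0; 8 bits remain
Read 4: bits[24:30] width=6 -> value=47 (bin 101111); offset now 30 = byte 3 bit 6; 2 bits remain
Read 5: bits[30:31] width=1 -> value=1 (bin 1); offset now 31 = byte 3 bit 7; 1 bits remain

Answer: 3 7 1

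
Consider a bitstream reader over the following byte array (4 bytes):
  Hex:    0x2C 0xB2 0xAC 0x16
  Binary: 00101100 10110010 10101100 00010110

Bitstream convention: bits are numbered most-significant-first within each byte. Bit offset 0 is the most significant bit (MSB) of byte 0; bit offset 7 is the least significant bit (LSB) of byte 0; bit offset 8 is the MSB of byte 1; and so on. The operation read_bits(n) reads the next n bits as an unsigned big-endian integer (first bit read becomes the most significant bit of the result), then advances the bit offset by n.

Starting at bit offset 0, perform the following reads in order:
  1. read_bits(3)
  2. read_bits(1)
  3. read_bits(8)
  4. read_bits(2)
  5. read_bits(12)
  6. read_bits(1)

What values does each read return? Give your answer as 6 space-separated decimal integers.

Read 1: bits[0:3] width=3 -> value=1 (bin 001); offset now 3 = byte 0 bit 3; 29 bits remain
Read 2: bits[3:4] width=1 -> value=0 (bin 0); offset now 4 = byte 0 bit 4; 28 bits remain
Read 3: bits[4:12] width=8 -> value=203 (bin 11001011); offset now 12 = byte 1 bit 4; 20 bits remain
Read 4: bits[12:14] width=2 -> value=0 (bin 00); offset now 14 = byte 1 bit 6; 18 bits remain
Read 5: bits[14:26] width=12 -> value=2736 (bin 101010110000); offset now 26 = byte 3 bit 2; 6 bits remain
Read 6: bits[26:27] width=1 -> value=0 (bin 0); offset now 27 = byte 3 bit 3; 5 bits remain

Answer: 1 0 203 0 2736 0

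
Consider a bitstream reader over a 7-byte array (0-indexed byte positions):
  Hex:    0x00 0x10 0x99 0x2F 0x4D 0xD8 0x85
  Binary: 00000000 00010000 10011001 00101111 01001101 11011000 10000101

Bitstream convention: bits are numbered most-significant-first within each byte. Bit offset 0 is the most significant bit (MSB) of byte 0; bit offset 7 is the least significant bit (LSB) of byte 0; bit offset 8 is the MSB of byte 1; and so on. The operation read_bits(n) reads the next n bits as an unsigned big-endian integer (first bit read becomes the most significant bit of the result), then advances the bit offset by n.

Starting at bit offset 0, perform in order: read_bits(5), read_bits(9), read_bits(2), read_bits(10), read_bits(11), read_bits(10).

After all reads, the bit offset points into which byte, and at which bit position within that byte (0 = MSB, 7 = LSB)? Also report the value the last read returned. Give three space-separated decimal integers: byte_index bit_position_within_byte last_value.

Answer: 5 7 748

Derivation:
Read 1: bits[0:5] width=5 -> value=0 (bin 00000); offset now 5 = byte 0 bit 5; 51 bits remain
Read 2: bits[5:14] width=9 -> value=4 (bin 000000100); offset now 14 = byte 1 bit 6; 42 bits remain
Read 3: bits[14:16] width=2 -> value=0 (bin 00); offset now 16 = byte 2 bit 0; 40 bits remain
Read 4: bits[16:26] width=10 -> value=612 (bin 1001100100); offset now 26 = byte 3 bit 2; 30 bits remain
Read 5: bits[26:37] width=11 -> value=1513 (bin 10111101001); offset now 37 = byte 4 bit 5; 19 bits remain
Read 6: bits[37:47] width=10 -> value=748 (bin 1011101100); offset now 47 = byte 5 bit 7; 9 bits remain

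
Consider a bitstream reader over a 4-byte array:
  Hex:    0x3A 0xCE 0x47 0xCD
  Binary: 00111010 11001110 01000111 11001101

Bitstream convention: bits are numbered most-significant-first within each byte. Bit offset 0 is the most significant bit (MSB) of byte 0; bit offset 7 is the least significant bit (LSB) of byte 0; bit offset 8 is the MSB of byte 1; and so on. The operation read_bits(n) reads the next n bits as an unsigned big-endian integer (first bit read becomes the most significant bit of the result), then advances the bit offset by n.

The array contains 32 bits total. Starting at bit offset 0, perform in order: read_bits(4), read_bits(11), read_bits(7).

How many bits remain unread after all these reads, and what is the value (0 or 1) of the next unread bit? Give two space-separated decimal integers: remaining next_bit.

Answer: 10 1

Derivation:
Read 1: bits[0:4] width=4 -> value=3 (bin 0011); offset now 4 = byte 0 bit 4; 28 bits remain
Read 2: bits[4:15] width=11 -> value=1383 (bin 10101100111); offset now 15 = byte 1 bit 7; 17 bits remain
Read 3: bits[15:22] width=7 -> value=17 (bin 0010001); offset now 22 = byte 2 bit 6; 10 bits remain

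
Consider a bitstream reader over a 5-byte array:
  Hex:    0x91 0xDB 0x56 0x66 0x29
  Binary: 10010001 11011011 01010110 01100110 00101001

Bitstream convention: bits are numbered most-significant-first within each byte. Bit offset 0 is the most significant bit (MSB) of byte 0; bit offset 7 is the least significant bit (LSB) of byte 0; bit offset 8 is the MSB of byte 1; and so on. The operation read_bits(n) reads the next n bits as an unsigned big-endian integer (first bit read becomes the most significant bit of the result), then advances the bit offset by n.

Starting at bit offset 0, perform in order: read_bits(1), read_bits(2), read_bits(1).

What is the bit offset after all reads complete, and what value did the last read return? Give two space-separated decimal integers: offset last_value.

Answer: 4 1

Derivation:
Read 1: bits[0:1] width=1 -> value=1 (bin 1); offset now 1 = byte 0 bit 1; 39 bits remain
Read 2: bits[1:3] width=2 -> value=0 (bin 00); offset now 3 = byte 0 bit 3; 37 bits remain
Read 3: bits[3:4] width=1 -> value=1 (bin 1); offset now 4 = byte 0 bit 4; 36 bits remain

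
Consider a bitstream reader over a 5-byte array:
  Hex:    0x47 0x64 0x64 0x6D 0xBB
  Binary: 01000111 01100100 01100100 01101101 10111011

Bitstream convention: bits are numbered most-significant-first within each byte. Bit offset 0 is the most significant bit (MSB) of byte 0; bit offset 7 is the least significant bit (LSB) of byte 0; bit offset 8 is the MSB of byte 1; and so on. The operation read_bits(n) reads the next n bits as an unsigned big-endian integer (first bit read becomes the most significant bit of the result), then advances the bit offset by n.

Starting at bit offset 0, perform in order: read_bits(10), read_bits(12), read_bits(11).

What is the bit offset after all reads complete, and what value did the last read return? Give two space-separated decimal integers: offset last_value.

Read 1: bits[0:10] width=10 -> value=285 (bin 0100011101); offset now 10 = byte 1 bit 2; 30 bits remain
Read 2: bits[10:22] width=12 -> value=2329 (bin 100100011001); offset now 22 = byte 2 bit 6; 18 bits remain
Read 3: bits[22:33] width=11 -> value=219 (bin 00011011011); offset now 33 = byte 4 bit 1; 7 bits remain

Answer: 33 219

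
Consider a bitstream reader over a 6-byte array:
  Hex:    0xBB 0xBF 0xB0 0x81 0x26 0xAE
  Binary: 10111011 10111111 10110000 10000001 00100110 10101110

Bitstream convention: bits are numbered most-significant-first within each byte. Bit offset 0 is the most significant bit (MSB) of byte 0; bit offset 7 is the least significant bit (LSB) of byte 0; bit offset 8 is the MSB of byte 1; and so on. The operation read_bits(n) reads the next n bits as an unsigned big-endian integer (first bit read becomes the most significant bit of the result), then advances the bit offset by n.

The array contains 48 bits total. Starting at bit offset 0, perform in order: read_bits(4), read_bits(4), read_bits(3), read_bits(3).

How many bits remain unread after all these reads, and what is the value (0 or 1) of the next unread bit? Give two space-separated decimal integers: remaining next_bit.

Answer: 34 1

Derivation:
Read 1: bits[0:4] width=4 -> value=11 (bin 1011); offset now 4 = byte 0 bit 4; 44 bits remain
Read 2: bits[4:8] width=4 -> value=11 (bin 1011); offset now 8 = byte 1 bit 0; 40 bits remain
Read 3: bits[8:11] width=3 -> value=5 (bin 101); offset now 11 = byte 1 bit 3; 37 bits remain
Read 4: bits[11:14] width=3 -> value=7 (bin 111); offset now 14 = byte 1 bit 6; 34 bits remain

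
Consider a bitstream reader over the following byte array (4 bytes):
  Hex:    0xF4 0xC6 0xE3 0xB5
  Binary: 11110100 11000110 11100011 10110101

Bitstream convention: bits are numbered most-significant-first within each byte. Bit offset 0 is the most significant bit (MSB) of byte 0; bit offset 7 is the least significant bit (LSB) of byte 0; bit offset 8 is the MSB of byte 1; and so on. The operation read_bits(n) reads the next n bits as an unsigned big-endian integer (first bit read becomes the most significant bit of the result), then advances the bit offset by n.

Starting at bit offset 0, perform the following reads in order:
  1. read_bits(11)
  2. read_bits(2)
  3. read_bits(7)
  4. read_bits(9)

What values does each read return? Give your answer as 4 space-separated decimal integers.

Answer: 1958 0 110 118

Derivation:
Read 1: bits[0:11] width=11 -> value=1958 (bin 11110100110); offset now 11 = byte 1 bit 3; 21 bits remain
Read 2: bits[11:13] width=2 -> value=0 (bin 00); offset now 13 = byte 1 bit 5; 19 bits remain
Read 3: bits[13:20] width=7 -> value=110 (bin 1101110); offset now 20 = byte 2 bit 4; 12 bits remain
Read 4: bits[20:29] width=9 -> value=118 (bin 001110110); offset now 29 = byte 3 bit 5; 3 bits remain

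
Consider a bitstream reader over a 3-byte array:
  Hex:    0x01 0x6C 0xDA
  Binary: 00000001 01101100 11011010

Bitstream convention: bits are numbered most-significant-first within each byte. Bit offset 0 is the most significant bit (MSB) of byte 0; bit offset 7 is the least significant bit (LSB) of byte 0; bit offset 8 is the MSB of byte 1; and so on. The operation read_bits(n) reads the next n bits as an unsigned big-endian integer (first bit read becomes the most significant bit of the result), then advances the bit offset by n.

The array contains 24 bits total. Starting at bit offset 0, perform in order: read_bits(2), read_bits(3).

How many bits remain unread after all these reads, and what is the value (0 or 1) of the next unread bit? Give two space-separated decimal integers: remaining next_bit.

Answer: 19 0

Derivation:
Read 1: bits[0:2] width=2 -> value=0 (bin 00); offset now 2 = byte 0 bit 2; 22 bits remain
Read 2: bits[2:5] width=3 -> value=0 (bin 000); offset now 5 = byte 0 bit 5; 19 bits remain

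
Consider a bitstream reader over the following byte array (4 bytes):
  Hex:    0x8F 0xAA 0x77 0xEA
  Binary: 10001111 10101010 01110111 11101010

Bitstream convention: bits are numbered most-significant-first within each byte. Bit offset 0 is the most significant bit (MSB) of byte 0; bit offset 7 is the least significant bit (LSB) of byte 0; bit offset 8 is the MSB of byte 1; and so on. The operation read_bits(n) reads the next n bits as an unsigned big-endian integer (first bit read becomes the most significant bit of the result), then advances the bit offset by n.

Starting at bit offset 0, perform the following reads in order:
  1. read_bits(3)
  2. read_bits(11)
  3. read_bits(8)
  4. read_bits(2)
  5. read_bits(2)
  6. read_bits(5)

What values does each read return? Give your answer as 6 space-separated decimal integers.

Read 1: bits[0:3] width=3 -> value=4 (bin 100); offset now 3 = byte 0 bit 3; 29 bits remain
Read 2: bits[3:14] width=11 -> value=1002 (bin 01111101010); offset now 14 = byte 1 bit 6; 18 bits remain
Read 3: bits[14:22] width=8 -> value=157 (bin 10011101); offset now 22 = byte 2 bit 6; 10 bits remain
Read 4: bits[22:24] width=2 -> value=3 (bin 11); offset now 24 = byte 3 bit 0; 8 bits remain
Read 5: bits[24:26] width=2 -> value=3 (bin 11); offset now 26 = byte 3 bit 2; 6 bits remain
Read 6: bits[26:31] width=5 -> value=21 (bin 10101); offset now 31 = byte 3 bit 7; 1 bits remain

Answer: 4 1002 157 3 3 21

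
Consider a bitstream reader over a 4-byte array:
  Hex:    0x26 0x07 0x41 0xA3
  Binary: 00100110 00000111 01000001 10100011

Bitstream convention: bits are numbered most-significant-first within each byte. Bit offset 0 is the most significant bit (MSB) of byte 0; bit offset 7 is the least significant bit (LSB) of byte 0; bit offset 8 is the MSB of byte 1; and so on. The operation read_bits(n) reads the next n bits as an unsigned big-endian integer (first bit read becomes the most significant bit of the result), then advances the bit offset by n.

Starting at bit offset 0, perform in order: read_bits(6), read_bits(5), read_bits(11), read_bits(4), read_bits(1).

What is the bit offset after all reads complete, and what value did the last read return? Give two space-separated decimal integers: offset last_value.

Read 1: bits[0:6] width=6 -> value=9 (bin 001001); offset now 6 = byte 0 bit 6; 26 bits remain
Read 2: bits[6:11] width=5 -> value=16 (bin 10000); offset now 11 = byte 1 bit 3; 21 bits remain
Read 3: bits[11:22] width=11 -> value=464 (bin 00111010000); offset now 22 = byte 2 bit 6; 10 bits remain
Read 4: bits[22:26] width=4 -> value=6 (bin 0110); offset now 26 = byte 3 bit 2; 6 bits remain
Read 5: bits[26:27] width=1 -> value=1 (bin 1); offset now 27 = byte 3 bit 3; 5 bits remain

Answer: 27 1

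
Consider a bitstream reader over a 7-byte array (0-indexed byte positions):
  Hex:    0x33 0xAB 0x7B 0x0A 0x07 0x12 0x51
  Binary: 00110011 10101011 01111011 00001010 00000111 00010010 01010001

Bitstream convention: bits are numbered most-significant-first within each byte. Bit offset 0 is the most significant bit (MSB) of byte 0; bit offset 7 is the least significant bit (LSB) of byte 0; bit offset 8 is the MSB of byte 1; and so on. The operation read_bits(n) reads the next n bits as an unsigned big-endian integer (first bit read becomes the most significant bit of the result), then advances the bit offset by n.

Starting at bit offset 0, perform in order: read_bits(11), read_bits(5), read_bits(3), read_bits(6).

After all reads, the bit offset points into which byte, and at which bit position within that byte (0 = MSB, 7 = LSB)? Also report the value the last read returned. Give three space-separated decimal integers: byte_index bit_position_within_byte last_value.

Read 1: bits[0:11] width=11 -> value=413 (bin 00110011101); offset now 11 = byte 1 bit 3; 45 bits remain
Read 2: bits[11:16] width=5 -> value=11 (bin 01011); offset now 16 = byte 2 bit 0; 40 bits remain
Read 3: bits[16:19] width=3 -> value=3 (bin 011); offset now 19 = byte 2 bit 3; 37 bits remain
Read 4: bits[19:25] width=6 -> value=54 (bin 110110); offset now 25 = byte 3 bit 1; 31 bits remain

Answer: 3 1 54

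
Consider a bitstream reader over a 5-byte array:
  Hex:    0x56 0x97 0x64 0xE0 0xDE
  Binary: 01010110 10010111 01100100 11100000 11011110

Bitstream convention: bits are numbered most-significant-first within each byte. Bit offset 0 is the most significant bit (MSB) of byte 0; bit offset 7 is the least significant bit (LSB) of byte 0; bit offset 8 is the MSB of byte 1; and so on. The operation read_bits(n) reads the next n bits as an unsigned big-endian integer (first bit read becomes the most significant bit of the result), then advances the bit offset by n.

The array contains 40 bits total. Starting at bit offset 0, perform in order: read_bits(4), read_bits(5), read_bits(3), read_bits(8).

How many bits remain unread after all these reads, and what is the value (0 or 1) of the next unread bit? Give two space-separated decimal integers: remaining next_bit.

Answer: 20 0

Derivation:
Read 1: bits[0:4] width=4 -> value=5 (bin 0101); offset now 4 = byte 0 bit 4; 36 bits remain
Read 2: bits[4:9] width=5 -> value=13 (bin 01101); offset now 9 = byte 1 bit 1; 31 bits remain
Read 3: bits[9:12] width=3 -> value=1 (bin 001); offset now 12 = byte 1 bit 4; 28 bits remain
Read 4: bits[12:20] width=8 -> value=118 (bin 01110110); offset now 20 = byte 2 bit 4; 20 bits remain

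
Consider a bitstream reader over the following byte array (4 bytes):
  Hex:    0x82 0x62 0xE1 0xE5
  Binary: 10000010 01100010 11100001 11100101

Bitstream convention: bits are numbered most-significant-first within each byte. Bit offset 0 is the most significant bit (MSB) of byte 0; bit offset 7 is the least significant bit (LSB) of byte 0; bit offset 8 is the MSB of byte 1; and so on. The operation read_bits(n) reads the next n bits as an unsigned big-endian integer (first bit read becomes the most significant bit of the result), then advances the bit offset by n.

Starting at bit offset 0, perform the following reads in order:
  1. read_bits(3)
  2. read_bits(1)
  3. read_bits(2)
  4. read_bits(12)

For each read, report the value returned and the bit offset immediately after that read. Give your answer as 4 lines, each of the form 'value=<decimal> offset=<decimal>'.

Read 1: bits[0:3] width=3 -> value=4 (bin 100); offset now 3 = byte 0 bit 3; 29 bits remain
Read 2: bits[3:4] width=1 -> value=0 (bin 0); offset now 4 = byte 0 bit 4; 28 bits remain
Read 3: bits[4:6] width=2 -> value=0 (bin 00); offset now 6 = byte 0 bit 6; 26 bits remain
Read 4: bits[6:18] width=12 -> value=2443 (bin 100110001011); offset now 18 = byte 2 bit 2; 14 bits remain

Answer: value=4 offset=3
value=0 offset=4
value=0 offset=6
value=2443 offset=18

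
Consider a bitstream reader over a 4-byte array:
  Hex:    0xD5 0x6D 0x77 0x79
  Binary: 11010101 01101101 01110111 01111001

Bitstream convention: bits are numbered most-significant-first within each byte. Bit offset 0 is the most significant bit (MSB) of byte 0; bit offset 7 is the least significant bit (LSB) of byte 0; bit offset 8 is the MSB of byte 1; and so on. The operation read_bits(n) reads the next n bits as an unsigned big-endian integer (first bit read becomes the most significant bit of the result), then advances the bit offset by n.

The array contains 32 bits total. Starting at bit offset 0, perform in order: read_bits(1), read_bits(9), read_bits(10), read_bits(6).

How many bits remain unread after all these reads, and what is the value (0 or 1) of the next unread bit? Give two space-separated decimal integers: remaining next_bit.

Answer: 6 1

Derivation:
Read 1: bits[0:1] width=1 -> value=1 (bin 1); offset now 1 = byte 0 bit 1; 31 bits remain
Read 2: bits[1:10] width=9 -> value=341 (bin 101010101); offset now 10 = byte 1 bit 2; 22 bits remain
Read 3: bits[10:20] width=10 -> value=727 (bin 1011010111); offset now 20 = byte 2 bit 4; 12 bits remain
Read 4: bits[20:26] width=6 -> value=29 (bin 011101); offset now 26 = byte 3 bit 2; 6 bits remain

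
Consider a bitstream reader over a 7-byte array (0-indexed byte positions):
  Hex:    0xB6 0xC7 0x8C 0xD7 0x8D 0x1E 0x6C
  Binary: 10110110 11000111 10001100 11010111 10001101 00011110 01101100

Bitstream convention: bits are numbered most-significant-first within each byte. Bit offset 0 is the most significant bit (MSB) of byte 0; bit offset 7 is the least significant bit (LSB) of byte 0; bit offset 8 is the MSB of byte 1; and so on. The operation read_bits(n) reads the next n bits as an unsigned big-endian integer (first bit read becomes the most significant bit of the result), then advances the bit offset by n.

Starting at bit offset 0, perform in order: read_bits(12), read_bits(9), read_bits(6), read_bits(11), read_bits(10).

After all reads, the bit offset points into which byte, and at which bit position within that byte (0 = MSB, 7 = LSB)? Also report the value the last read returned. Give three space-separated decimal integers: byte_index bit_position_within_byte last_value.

Answer: 6 0 286

Derivation:
Read 1: bits[0:12] width=12 -> value=2924 (bin 101101101100); offset now 12 = byte 1 bit 4; 44 bits remain
Read 2: bits[12:21] width=9 -> value=241 (bin 011110001); offset now 21 = byte 2 bit 5; 35 bits remain
Read 3: bits[21:27] width=6 -> value=38 (bin 100110); offset now 27 = byte 3 bit 3; 29 bits remain
Read 4: bits[27:38] width=11 -> value=1507 (bin 10111100011); offset now 38 = byte 4 bit 6; 18 bits remain
Read 5: bits[38:48] width=10 -> value=286 (bin 0100011110); offset now 48 = byte 6 bit 0; 8 bits remain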